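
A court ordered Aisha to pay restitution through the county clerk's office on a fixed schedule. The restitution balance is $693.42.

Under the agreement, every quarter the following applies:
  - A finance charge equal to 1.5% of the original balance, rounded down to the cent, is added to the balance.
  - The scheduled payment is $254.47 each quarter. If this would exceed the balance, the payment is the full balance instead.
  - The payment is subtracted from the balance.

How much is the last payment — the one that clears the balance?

$215.68

# | Opening | Interest | Payment | End bal
1 | $693.42 | $10.40 | $254.47 | $449.35
2 | $449.35 | $10.40 | $254.47 | $205.28
3 | $205.28 | $10.40 | $215.68 | $0.00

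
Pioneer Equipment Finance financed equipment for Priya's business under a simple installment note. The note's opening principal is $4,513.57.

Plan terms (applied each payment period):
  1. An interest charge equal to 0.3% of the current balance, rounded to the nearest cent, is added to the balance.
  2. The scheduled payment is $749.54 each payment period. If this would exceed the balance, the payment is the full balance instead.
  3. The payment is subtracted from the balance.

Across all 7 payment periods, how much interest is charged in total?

$48.18

# | Opening | Interest | Payment | End bal
1 | $4,513.57 | $13.54 | $749.54 | $3,777.57
2 | $3,777.57 | $11.33 | $749.54 | $3,039.36
3 | $3,039.36 | $9.12 | $749.54 | $2,298.94
4 | $2,298.94 | $6.90 | $749.54 | $1,556.30
5 | $1,556.30 | $4.67 | $749.54 | $811.43
6 | $811.43 | $2.43 | $749.54 | $64.32
7 | $64.32 | $0.19 | $64.51 | $0.00
Total interest: $13.54 + $11.33 + $9.12 + $6.90 + $4.67 + $2.43 + $0.19 = $48.18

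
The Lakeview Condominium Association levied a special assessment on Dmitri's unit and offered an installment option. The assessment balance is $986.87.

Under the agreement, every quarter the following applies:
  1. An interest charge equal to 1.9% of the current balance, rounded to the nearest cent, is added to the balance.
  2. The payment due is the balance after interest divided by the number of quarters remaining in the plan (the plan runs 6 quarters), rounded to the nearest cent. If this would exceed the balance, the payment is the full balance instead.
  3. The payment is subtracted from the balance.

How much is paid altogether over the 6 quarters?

Quarter 1: opening $986.87; interest $18.75 → $1,005.62; payment $167.60; balance $838.02
Quarter 2: opening $838.02; interest $15.92 → $853.94; payment $170.79; balance $683.15
Quarter 3: opening $683.15; interest $12.98 → $696.13; payment $174.03; balance $522.10
Quarter 4: opening $522.10; interest $9.92 → $532.02; payment $177.34; balance $354.68
Quarter 5: opening $354.68; interest $6.74 → $361.42; payment $180.71; balance $180.71
Quarter 6: opening $180.71; interest $3.43 → $184.14; payment $184.14; balance $0.00
Total paid: $1,054.61

$1,054.61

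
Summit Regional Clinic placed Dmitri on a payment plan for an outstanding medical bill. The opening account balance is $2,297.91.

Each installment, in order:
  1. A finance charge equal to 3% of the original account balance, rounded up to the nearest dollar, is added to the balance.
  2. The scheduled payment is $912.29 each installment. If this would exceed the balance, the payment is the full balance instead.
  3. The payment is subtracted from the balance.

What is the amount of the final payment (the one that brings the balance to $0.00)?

$680.33

Installment 1: opening $2,297.91; interest $69.00 → $2,366.91; payment $912.29; balance $1,454.62
Installment 2: opening $1,454.62; interest $69.00 → $1,523.62; payment $912.29; balance $611.33
Installment 3: opening $611.33; interest $69.00 → $680.33; payment $680.33; balance $0.00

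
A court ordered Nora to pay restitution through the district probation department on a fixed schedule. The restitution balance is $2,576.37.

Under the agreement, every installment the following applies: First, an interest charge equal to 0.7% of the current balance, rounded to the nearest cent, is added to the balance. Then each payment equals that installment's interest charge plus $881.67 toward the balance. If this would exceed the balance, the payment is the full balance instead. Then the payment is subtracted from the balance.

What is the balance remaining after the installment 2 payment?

$813.03

Installment 1: opening $2,576.37; interest $18.03 → $2,594.40; payment $899.70; balance $1,694.70
Installment 2: opening $1,694.70; interest $11.86 → $1,706.56; payment $893.53; balance $813.03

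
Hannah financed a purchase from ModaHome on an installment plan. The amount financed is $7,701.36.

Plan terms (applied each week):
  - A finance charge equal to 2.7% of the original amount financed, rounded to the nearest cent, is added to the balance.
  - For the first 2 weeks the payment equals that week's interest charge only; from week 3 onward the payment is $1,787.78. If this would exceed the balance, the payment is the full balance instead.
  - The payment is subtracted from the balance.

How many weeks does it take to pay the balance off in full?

Week 1: opening $7,701.36; interest $207.94 → $7,909.30; payment $207.94; balance $7,701.36
Week 2: opening $7,701.36; interest $207.94 → $7,909.30; payment $207.94; balance $7,701.36
Week 3: opening $7,701.36; interest $207.94 → $7,909.30; payment $1,787.78; balance $6,121.52
Week 4: opening $6,121.52; interest $207.94 → $6,329.46; payment $1,787.78; balance $4,541.68
Week 5: opening $4,541.68; interest $207.94 → $4,749.62; payment $1,787.78; balance $2,961.84
Week 6: opening $2,961.84; interest $207.94 → $3,169.78; payment $1,787.78; balance $1,382.00
Week 7: opening $1,382.00; interest $207.94 → $1,589.94; payment $1,589.94; balance $0.00
Balance reaches $0.00 in week 7.

7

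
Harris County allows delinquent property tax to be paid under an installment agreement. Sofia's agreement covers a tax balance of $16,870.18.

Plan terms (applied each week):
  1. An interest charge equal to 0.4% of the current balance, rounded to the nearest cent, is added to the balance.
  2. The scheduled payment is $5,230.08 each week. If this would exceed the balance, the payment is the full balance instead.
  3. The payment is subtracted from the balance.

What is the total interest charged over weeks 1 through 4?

# | Opening | Interest | Payment | End bal
1 | $16,870.18 | $67.48 | $5,230.08 | $11,707.58
2 | $11,707.58 | $46.83 | $5,230.08 | $6,524.33
3 | $6,524.33 | $26.10 | $5,230.08 | $1,320.35
4 | $1,320.35 | $5.28 | $1,325.63 | $0.00
Total interest: $67.48 + $46.83 + $26.10 + $5.28 = $145.69

$145.69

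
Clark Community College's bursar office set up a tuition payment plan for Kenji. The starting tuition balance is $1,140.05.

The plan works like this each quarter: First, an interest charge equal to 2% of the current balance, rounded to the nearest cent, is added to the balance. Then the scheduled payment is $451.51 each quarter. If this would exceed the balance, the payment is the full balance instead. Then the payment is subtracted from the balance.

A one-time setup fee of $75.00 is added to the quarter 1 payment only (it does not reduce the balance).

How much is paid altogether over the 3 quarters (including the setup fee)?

Quarter 1: opening $1,140.05; interest $22.80 → $1,162.85; payment $451.51 (+ $75.00 fee); balance $711.34
Quarter 2: opening $711.34; interest $14.23 → $725.57; payment $451.51; balance $274.06
Quarter 3: opening $274.06; interest $5.48 → $279.54; payment $279.54; balance $0.00
Total paid: $1,257.56

$1,257.56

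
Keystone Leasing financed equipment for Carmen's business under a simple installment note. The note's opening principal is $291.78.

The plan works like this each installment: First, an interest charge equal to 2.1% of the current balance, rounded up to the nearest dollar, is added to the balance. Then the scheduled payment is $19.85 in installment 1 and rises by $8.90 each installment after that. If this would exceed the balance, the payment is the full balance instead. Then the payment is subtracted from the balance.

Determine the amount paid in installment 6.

$64.35

# | Opening | Interest | Payment | End bal
1 | $291.78 | $7.00 | $19.85 | $278.93
2 | $278.93 | $6.00 | $28.75 | $256.18
3 | $256.18 | $6.00 | $37.65 | $224.53
4 | $224.53 | $5.00 | $46.55 | $182.98
5 | $182.98 | $4.00 | $55.45 | $131.53
6 | $131.53 | $3.00 | $64.35 | $70.18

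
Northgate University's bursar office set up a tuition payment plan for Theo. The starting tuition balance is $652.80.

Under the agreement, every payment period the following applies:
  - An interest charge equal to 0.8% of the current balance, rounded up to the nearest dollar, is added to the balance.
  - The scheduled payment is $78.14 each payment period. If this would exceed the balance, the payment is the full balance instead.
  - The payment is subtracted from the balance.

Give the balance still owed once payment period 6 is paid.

$209.96

Payment period 1: $652.80 +$6.00 interest = $658.80; pay $78.14 → $580.66
Payment period 2: $580.66 +$5.00 interest = $585.66; pay $78.14 → $507.52
Payment period 3: $507.52 +$5.00 interest = $512.52; pay $78.14 → $434.38
Payment period 4: $434.38 +$4.00 interest = $438.38; pay $78.14 → $360.24
Payment period 5: $360.24 +$3.00 interest = $363.24; pay $78.14 → $285.10
Payment period 6: $285.10 +$3.00 interest = $288.10; pay $78.14 → $209.96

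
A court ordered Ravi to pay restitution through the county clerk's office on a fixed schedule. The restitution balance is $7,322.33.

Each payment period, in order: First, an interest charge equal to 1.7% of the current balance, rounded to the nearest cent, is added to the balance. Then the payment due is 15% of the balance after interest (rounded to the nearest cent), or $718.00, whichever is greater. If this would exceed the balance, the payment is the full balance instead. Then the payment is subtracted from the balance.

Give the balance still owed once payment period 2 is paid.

$5,471.79

Payment period 1: $7,322.33 +$124.48 interest = $7,446.81; pay $1,117.02 → $6,329.79
Payment period 2: $6,329.79 +$107.61 interest = $6,437.40; pay $965.61 → $5,471.79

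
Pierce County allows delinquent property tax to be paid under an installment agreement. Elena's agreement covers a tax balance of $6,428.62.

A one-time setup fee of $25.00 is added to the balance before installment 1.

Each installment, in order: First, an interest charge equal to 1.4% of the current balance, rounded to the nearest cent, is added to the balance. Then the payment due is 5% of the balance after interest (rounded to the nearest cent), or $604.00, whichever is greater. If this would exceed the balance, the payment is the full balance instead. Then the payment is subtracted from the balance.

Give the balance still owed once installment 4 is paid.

Installment 1: $6,453.62 +$90.35 interest = $6,543.97; pay $604.00 → $5,939.97
Installment 2: $5,939.97 +$83.16 interest = $6,023.13; pay $604.00 → $5,419.13
Installment 3: $5,419.13 +$75.87 interest = $5,495.00; pay $604.00 → $4,891.00
Installment 4: $4,891.00 +$68.47 interest = $4,959.47; pay $604.00 → $4,355.47

$4,355.47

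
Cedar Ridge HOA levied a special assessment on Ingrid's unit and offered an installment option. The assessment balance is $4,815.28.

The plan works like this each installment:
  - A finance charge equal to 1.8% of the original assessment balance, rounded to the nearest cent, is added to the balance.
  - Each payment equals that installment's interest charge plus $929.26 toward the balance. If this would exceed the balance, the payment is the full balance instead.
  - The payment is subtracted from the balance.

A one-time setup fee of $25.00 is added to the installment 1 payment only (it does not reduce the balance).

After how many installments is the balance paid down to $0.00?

Installment 1: opening $4,815.28; interest $86.68 → $4,901.96; payment $1,015.94 (+ $25.00 fee); balance $3,886.02
Installment 2: opening $3,886.02; interest $86.68 → $3,972.70; payment $1,015.94; balance $2,956.76
Installment 3: opening $2,956.76; interest $86.68 → $3,043.44; payment $1,015.94; balance $2,027.50
Installment 4: opening $2,027.50; interest $86.68 → $2,114.18; payment $1,015.94; balance $1,098.24
Installment 5: opening $1,098.24; interest $86.68 → $1,184.92; payment $1,015.94; balance $168.98
Installment 6: opening $168.98; interest $86.68 → $255.66; payment $255.66; balance $0.00
Balance reaches $0.00 in installment 6.

6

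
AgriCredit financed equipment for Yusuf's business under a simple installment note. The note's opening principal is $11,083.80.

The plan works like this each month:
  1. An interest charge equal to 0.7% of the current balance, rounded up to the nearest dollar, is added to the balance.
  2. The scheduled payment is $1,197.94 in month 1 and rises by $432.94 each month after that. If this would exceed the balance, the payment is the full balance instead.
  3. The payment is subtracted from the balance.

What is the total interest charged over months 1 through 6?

$288.00

# | Opening | Interest | Payment | End bal
1 | $11,083.80 | $78.00 | $1,197.94 | $9,963.86
2 | $9,963.86 | $70.00 | $1,630.88 | $8,402.98
3 | $8,402.98 | $59.00 | $2,063.82 | $6,398.16
4 | $6,398.16 | $45.00 | $2,496.76 | $3,946.40
5 | $3,946.40 | $28.00 | $2,929.70 | $1,044.70
6 | $1,044.70 | $8.00 | $1,052.70 | $0.00
Total interest: $78.00 + $70.00 + $59.00 + $45.00 + $28.00 + $8.00 = $288.00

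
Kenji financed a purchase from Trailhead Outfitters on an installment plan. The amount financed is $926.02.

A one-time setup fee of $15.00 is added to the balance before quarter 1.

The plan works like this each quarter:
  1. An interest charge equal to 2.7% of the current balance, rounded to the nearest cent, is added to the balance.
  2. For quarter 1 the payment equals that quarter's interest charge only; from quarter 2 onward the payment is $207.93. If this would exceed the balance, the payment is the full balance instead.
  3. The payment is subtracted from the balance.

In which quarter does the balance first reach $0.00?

# | Opening | Interest | Payment | End bal
1 | $941.02 | $25.41 | $25.41 | $941.02
2 | $941.02 | $25.41 | $207.93 | $758.50
3 | $758.50 | $20.48 | $207.93 | $571.05
4 | $571.05 | $15.42 | $207.93 | $378.54
5 | $378.54 | $10.22 | $207.93 | $180.83
6 | $180.83 | $4.88 | $185.71 | $0.00
Balance reaches $0.00 in quarter 6.

6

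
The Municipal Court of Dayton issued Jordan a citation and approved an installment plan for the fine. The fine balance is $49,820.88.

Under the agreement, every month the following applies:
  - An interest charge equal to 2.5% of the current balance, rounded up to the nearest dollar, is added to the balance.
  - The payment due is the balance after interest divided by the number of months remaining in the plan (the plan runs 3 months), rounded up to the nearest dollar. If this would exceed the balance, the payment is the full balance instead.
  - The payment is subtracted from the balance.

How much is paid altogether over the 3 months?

# | Opening | Interest | Payment | End bal
1 | $49,820.88 | $1,246.00 | $17,023.00 | $34,043.88
2 | $34,043.88 | $852.00 | $17,448.00 | $17,447.88
3 | $17,447.88 | $437.00 | $17,884.88 | $0.00
Total paid: $52,355.88

$52,355.88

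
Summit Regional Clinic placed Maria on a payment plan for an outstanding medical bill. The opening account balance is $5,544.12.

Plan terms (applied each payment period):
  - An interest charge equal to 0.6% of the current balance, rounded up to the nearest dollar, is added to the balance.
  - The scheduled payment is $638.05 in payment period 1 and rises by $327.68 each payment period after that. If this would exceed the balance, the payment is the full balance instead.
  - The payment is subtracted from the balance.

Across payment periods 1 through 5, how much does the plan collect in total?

Payment period 1: opening $5,544.12; interest $34.00 → $5,578.12; payment $638.05; balance $4,940.07
Payment period 2: opening $4,940.07; interest $30.00 → $4,970.07; payment $965.73; balance $4,004.34
Payment period 3: opening $4,004.34; interest $25.00 → $4,029.34; payment $1,293.41; balance $2,735.93
Payment period 4: opening $2,735.93; interest $17.00 → $2,752.93; payment $1,621.09; balance $1,131.84
Payment period 5: opening $1,131.84; interest $7.00 → $1,138.84; payment $1,138.84; balance $0.00
Total paid: $5,657.12

$5,657.12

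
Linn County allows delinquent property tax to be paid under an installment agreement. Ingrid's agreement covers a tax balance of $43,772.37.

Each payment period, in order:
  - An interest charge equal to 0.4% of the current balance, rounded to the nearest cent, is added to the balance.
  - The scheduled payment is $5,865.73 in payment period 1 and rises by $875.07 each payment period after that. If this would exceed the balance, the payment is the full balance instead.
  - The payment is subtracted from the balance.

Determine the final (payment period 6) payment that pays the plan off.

$6,330.07

Payment period 1: $43,772.37 +$175.09 interest = $43,947.46; pay $5,865.73 → $38,081.73
Payment period 2: $38,081.73 +$152.33 interest = $38,234.06; pay $6,740.80 → $31,493.26
Payment period 3: $31,493.26 +$125.97 interest = $31,619.23; pay $7,615.87 → $24,003.36
Payment period 4: $24,003.36 +$96.01 interest = $24,099.37; pay $8,490.94 → $15,608.43
Payment period 5: $15,608.43 +$62.43 interest = $15,670.86; pay $9,366.01 → $6,304.85
Payment period 6: $6,304.85 +$25.22 interest = $6,330.07; pay $6,330.07 → $0.00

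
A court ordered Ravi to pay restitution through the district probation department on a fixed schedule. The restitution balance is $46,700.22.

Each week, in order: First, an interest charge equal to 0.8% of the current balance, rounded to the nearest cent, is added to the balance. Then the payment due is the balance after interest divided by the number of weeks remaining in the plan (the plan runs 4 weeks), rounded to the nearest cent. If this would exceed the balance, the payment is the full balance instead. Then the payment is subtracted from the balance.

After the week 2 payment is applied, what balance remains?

Week 1: opening $46,700.22; interest $373.60 → $47,073.82; payment $11,768.46; balance $35,305.36
Week 2: opening $35,305.36; interest $282.44 → $35,587.80; payment $11,862.60; balance $23,725.20

$23,725.20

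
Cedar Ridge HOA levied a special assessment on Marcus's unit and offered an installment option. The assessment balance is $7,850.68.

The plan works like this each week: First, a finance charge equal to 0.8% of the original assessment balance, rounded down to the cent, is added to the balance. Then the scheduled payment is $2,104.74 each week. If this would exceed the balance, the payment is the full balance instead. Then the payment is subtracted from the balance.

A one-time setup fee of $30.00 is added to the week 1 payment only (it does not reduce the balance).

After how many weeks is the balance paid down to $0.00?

4

Week 1: opening $7,850.68; interest $62.80 → $7,913.48; payment $2,104.74 (+ $30.00 fee); balance $5,808.74
Week 2: opening $5,808.74; interest $62.80 → $5,871.54; payment $2,104.74; balance $3,766.80
Week 3: opening $3,766.80; interest $62.80 → $3,829.60; payment $2,104.74; balance $1,724.86
Week 4: opening $1,724.86; interest $62.80 → $1,787.66; payment $1,787.66; balance $0.00
Balance reaches $0.00 in week 4.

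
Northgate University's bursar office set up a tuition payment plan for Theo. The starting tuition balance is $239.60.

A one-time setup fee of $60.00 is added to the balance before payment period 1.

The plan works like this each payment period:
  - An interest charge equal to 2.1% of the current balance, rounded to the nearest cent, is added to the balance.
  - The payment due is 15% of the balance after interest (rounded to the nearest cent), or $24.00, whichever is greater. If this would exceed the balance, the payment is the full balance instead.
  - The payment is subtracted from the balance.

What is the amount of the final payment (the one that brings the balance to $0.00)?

# | Opening | Interest | Payment | End bal
1 | $299.60 | $6.29 | $45.88 | $260.01
2 | $260.01 | $5.46 | $39.82 | $225.65
3 | $225.65 | $4.74 | $34.56 | $195.83
4 | $195.83 | $4.11 | $29.99 | $169.95
5 | $169.95 | $3.57 | $26.03 | $147.49
6 | $147.49 | $3.10 | $24.00 | $126.59
7 | $126.59 | $2.66 | $24.00 | $105.25
8 | $105.25 | $2.21 | $24.00 | $83.46
9 | $83.46 | $1.75 | $24.00 | $61.21
10 | $61.21 | $1.29 | $24.00 | $38.50
11 | $38.50 | $0.81 | $24.00 | $15.31
12 | $15.31 | $0.32 | $15.63 | $0.00

$15.63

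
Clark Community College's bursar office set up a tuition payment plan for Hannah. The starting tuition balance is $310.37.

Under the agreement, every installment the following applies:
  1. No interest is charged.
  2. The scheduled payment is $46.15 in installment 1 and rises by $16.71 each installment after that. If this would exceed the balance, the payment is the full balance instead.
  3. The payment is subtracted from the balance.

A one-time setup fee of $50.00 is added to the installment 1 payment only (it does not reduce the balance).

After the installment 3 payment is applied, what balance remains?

$121.79

Installment 1: $310.37 − $46.15 (+ $50.00 fee) → $264.22
Installment 2: $264.22 − $62.86 → $201.36
Installment 3: $201.36 − $79.57 → $121.79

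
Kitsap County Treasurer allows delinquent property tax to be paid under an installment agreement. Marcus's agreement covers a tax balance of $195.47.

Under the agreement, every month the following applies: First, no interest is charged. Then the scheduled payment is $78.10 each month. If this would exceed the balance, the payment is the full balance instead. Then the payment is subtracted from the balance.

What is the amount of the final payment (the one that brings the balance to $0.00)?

$39.27

Month 1: $195.47 − $78.10 → $117.37
Month 2: $117.37 − $78.10 → $39.27
Month 3: $39.27 − $39.27 → $0.00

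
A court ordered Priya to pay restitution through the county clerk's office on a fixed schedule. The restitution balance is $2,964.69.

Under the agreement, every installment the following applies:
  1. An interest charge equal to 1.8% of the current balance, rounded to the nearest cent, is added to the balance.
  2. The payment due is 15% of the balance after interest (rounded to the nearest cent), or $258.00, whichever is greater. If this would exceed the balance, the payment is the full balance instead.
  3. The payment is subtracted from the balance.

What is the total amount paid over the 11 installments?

# | Opening | Interest | Payment | End bal
1 | $2,964.69 | $53.36 | $452.71 | $2,565.34
2 | $2,565.34 | $46.18 | $391.73 | $2,219.79
3 | $2,219.79 | $39.96 | $338.96 | $1,920.79
4 | $1,920.79 | $34.57 | $293.30 | $1,662.06
5 | $1,662.06 | $29.92 | $258.00 | $1,433.98
6 | $1,433.98 | $25.81 | $258.00 | $1,201.79
7 | $1,201.79 | $21.63 | $258.00 | $965.42
8 | $965.42 | $17.38 | $258.00 | $724.80
9 | $724.80 | $13.05 | $258.00 | $479.85
10 | $479.85 | $8.64 | $258.00 | $230.49
11 | $230.49 | $4.15 | $234.64 | $0.00
Total paid: $3,259.34

$3,259.34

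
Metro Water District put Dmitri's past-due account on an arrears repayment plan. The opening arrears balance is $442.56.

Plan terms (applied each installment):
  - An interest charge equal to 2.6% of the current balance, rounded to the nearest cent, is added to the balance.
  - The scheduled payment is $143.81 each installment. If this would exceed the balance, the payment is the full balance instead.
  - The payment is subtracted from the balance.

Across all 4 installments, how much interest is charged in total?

$25.04

Installment 1: $442.56 +$11.51 interest = $454.07; pay $143.81 → $310.26
Installment 2: $310.26 +$8.07 interest = $318.33; pay $143.81 → $174.52
Installment 3: $174.52 +$4.54 interest = $179.06; pay $143.81 → $35.25
Installment 4: $35.25 +$0.92 interest = $36.17; pay $36.17 → $0.00
Total interest: $11.51 + $8.07 + $4.54 + $0.92 = $25.04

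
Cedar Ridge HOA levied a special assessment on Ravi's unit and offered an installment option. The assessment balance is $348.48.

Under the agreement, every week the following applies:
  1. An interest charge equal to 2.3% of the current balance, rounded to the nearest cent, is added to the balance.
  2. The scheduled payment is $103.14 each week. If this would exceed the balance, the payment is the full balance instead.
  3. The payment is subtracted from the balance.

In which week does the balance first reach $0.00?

# | Opening | Interest | Payment | End bal
1 | $348.48 | $8.02 | $103.14 | $253.36
2 | $253.36 | $5.83 | $103.14 | $156.05
3 | $156.05 | $3.59 | $103.14 | $56.50
4 | $56.50 | $1.30 | $57.80 | $0.00
Balance reaches $0.00 in week 4.

4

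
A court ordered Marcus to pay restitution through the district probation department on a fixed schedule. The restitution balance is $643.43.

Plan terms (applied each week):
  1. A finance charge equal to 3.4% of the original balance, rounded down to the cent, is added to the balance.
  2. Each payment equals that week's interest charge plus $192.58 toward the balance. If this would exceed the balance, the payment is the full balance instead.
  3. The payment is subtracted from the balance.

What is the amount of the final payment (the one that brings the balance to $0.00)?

$87.56

Week 1: opening $643.43; interest $21.87 → $665.30; payment $214.45; balance $450.85
Week 2: opening $450.85; interest $21.87 → $472.72; payment $214.45; balance $258.27
Week 3: opening $258.27; interest $21.87 → $280.14; payment $214.45; balance $65.69
Week 4: opening $65.69; interest $21.87 → $87.56; payment $87.56; balance $0.00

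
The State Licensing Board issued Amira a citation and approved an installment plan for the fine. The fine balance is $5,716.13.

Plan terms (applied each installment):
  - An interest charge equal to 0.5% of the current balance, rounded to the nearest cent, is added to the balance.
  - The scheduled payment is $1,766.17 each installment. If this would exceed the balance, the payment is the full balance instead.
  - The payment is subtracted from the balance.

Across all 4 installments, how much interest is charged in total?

Installment 1: opening $5,716.13; interest $28.58 → $5,744.71; payment $1,766.17; balance $3,978.54
Installment 2: opening $3,978.54; interest $19.89 → $3,998.43; payment $1,766.17; balance $2,232.26
Installment 3: opening $2,232.26; interest $11.16 → $2,243.42; payment $1,766.17; balance $477.25
Installment 4: opening $477.25; interest $2.39 → $479.64; payment $479.64; balance $0.00
Total interest: $28.58 + $19.89 + $11.16 + $2.39 = $62.02

$62.02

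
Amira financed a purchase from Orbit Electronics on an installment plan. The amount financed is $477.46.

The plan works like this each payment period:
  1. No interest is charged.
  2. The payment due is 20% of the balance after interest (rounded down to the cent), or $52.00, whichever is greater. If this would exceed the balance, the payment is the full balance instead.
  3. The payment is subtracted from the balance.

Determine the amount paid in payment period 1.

$95.49

Payment period 1: $477.46 − $95.49 → $381.97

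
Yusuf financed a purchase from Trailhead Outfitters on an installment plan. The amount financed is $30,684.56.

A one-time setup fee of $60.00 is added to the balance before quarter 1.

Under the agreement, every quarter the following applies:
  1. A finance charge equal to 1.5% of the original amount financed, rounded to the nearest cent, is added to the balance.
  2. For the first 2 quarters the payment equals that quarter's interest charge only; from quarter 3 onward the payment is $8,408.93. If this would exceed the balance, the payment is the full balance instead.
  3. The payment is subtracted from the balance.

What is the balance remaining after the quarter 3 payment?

$22,795.90

# | Opening | Interest | Payment | End bal
1 | $30,744.56 | $460.27 | $460.27 | $30,744.56
2 | $30,744.56 | $460.27 | $460.27 | $30,744.56
3 | $30,744.56 | $460.27 | $8,408.93 | $22,795.90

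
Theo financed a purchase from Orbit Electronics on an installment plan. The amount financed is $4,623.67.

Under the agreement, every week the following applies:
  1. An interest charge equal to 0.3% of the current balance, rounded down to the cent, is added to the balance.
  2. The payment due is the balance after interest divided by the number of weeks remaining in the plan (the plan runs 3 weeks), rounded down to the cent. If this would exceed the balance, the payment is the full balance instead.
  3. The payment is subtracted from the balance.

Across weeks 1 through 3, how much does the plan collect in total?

Week 1: $4,623.67 +$13.87 interest = $4,637.54; pay $1,545.84 → $3,091.70
Week 2: $3,091.70 +$9.27 interest = $3,100.97; pay $1,550.48 → $1,550.49
Week 3: $1,550.49 +$4.65 interest = $1,555.14; pay $1,555.14 → $0.00
Total paid: $4,651.46

$4,651.46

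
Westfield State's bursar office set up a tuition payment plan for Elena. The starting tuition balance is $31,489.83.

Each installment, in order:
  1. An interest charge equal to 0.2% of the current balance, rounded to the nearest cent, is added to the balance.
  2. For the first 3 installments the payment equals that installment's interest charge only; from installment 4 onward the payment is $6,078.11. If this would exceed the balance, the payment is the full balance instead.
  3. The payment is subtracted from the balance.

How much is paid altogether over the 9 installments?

$31,875.72

Installment 1: opening $31,489.83; interest $62.98 → $31,552.81; payment $62.98; balance $31,489.83
Installment 2: opening $31,489.83; interest $62.98 → $31,552.81; payment $62.98; balance $31,489.83
Installment 3: opening $31,489.83; interest $62.98 → $31,552.81; payment $62.98; balance $31,489.83
Installment 4: opening $31,489.83; interest $62.98 → $31,552.81; payment $6,078.11; balance $25,474.70
Installment 5: opening $25,474.70; interest $50.95 → $25,525.65; payment $6,078.11; balance $19,447.54
Installment 6: opening $19,447.54; interest $38.90 → $19,486.44; payment $6,078.11; balance $13,408.33
Installment 7: opening $13,408.33; interest $26.82 → $13,435.15; payment $6,078.11; balance $7,357.04
Installment 8: opening $7,357.04; interest $14.71 → $7,371.75; payment $6,078.11; balance $1,293.64
Installment 9: opening $1,293.64; interest $2.59 → $1,296.23; payment $1,296.23; balance $0.00
Total paid: $31,875.72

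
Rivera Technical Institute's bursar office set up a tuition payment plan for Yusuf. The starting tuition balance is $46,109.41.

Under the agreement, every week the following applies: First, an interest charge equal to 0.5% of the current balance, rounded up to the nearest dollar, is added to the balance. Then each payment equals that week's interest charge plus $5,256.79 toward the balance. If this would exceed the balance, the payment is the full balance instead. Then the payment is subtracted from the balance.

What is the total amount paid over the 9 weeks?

Week 1: $46,109.41 +$231.00 interest = $46,340.41; pay $5,487.79 → $40,852.62
Week 2: $40,852.62 +$205.00 interest = $41,057.62; pay $5,461.79 → $35,595.83
Week 3: $35,595.83 +$178.00 interest = $35,773.83; pay $5,434.79 → $30,339.04
Week 4: $30,339.04 +$152.00 interest = $30,491.04; pay $5,408.79 → $25,082.25
Week 5: $25,082.25 +$126.00 interest = $25,208.25; pay $5,382.79 → $19,825.46
Week 6: $19,825.46 +$100.00 interest = $19,925.46; pay $5,356.79 → $14,568.67
Week 7: $14,568.67 +$73.00 interest = $14,641.67; pay $5,329.79 → $9,311.88
Week 8: $9,311.88 +$47.00 interest = $9,358.88; pay $5,303.79 → $4,055.09
Week 9: $4,055.09 +$21.00 interest = $4,076.09; pay $4,076.09 → $0.00
Total paid: $47,242.41

$47,242.41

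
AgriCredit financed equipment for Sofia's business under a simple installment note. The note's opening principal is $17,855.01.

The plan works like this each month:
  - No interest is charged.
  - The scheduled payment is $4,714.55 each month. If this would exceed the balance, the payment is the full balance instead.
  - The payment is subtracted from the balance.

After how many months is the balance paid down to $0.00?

4

Month 1: opening $17,855.01; payment $4,714.55; balance $13,140.46
Month 2: opening $13,140.46; payment $4,714.55; balance $8,425.91
Month 3: opening $8,425.91; payment $4,714.55; balance $3,711.36
Month 4: opening $3,711.36; payment $3,711.36; balance $0.00
Balance reaches $0.00 in month 4.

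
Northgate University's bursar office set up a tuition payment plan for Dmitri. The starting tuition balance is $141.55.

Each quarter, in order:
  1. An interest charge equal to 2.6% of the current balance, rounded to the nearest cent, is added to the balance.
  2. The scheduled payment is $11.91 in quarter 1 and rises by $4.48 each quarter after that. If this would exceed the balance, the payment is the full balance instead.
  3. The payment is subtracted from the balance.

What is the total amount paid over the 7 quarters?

$158.44

Quarter 1: $141.55 +$3.68 interest = $145.23; pay $11.91 → $133.32
Quarter 2: $133.32 +$3.47 interest = $136.79; pay $16.39 → $120.40
Quarter 3: $120.40 +$3.13 interest = $123.53; pay $20.87 → $102.66
Quarter 4: $102.66 +$2.67 interest = $105.33; pay $25.35 → $79.98
Quarter 5: $79.98 +$2.08 interest = $82.06; pay $29.83 → $52.23
Quarter 6: $52.23 +$1.36 interest = $53.59; pay $34.31 → $19.28
Quarter 7: $19.28 +$0.50 interest = $19.78; pay $19.78 → $0.00
Total paid: $158.44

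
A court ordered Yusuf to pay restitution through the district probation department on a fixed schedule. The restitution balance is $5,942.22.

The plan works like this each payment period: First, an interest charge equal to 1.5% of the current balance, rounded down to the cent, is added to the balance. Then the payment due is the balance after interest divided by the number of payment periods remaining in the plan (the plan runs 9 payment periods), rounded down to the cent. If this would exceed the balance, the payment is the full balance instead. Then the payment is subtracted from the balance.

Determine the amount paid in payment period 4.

Payment period 1: $5,942.22 +$89.13 interest = $6,031.35; pay $670.15 → $5,361.20
Payment period 2: $5,361.20 +$80.41 interest = $5,441.61; pay $680.20 → $4,761.41
Payment period 3: $4,761.41 +$71.42 interest = $4,832.83; pay $690.40 → $4,142.43
Payment period 4: $4,142.43 +$62.13 interest = $4,204.56; pay $700.76 → $3,503.80

$700.76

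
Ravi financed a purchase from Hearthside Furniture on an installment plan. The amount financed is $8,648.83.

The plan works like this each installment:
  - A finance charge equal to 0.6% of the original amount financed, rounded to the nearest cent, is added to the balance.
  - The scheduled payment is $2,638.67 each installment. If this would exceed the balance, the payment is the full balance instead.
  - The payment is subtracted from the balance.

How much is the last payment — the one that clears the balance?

Installment 1: $8,648.83 +$51.89 interest = $8,700.72; pay $2,638.67 → $6,062.05
Installment 2: $6,062.05 +$51.89 interest = $6,113.94; pay $2,638.67 → $3,475.27
Installment 3: $3,475.27 +$51.89 interest = $3,527.16; pay $2,638.67 → $888.49
Installment 4: $888.49 +$51.89 interest = $940.38; pay $940.38 → $0.00

$940.38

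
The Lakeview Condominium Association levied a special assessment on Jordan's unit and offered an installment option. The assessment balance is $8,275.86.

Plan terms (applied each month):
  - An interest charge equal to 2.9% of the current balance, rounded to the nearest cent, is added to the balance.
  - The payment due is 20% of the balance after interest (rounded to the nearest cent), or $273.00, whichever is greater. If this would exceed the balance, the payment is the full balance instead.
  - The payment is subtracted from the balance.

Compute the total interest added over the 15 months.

$1,263.70

Month 1: opening $8,275.86; interest $240.00 → $8,515.86; payment $1,703.17; balance $6,812.69
Month 2: opening $6,812.69; interest $197.57 → $7,010.26; payment $1,402.05; balance $5,608.21
Month 3: opening $5,608.21; interest $162.64 → $5,770.85; payment $1,154.17; balance $4,616.68
Month 4: opening $4,616.68; interest $133.88 → $4,750.56; payment $950.11; balance $3,800.45
Month 5: opening $3,800.45; interest $110.21 → $3,910.66; payment $782.13; balance $3,128.53
Month 6: opening $3,128.53; interest $90.73 → $3,219.26; payment $643.85; balance $2,575.41
Month 7: opening $2,575.41; interest $74.69 → $2,650.10; payment $530.02; balance $2,120.08
Month 8: opening $2,120.08; interest $61.48 → $2,181.56; payment $436.31; balance $1,745.25
Month 9: opening $1,745.25; interest $50.61 → $1,795.86; payment $359.17; balance $1,436.69
Month 10: opening $1,436.69; interest $41.66 → $1,478.35; payment $295.67; balance $1,182.68
Month 11: opening $1,182.68; interest $34.30 → $1,216.98; payment $273.00; balance $943.98
Month 12: opening $943.98; interest $27.38 → $971.36; payment $273.00; balance $698.36
Month 13: opening $698.36; interest $20.25 → $718.61; payment $273.00; balance $445.61
Month 14: opening $445.61; interest $12.92 → $458.53; payment $273.00; balance $185.53
Month 15: opening $185.53; interest $5.38 → $190.91; payment $190.91; balance $0.00
Total interest: $240.00 + $197.57 + $162.64 + $133.88 + $110.21 + $90.73 + $74.69 + $61.48 + $50.61 + $41.66 + $34.30 + $27.38 + $20.25 + $12.92 + $5.38 = $1,263.70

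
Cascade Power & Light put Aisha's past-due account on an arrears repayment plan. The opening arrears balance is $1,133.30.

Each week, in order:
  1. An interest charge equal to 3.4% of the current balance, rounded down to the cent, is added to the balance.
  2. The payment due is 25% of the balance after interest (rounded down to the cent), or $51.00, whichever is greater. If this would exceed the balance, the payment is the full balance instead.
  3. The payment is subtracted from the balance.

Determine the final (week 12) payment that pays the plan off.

$3.99

Week 1: $1,133.30 +$38.53 interest = $1,171.83; pay $292.95 → $878.88
Week 2: $878.88 +$29.88 interest = $908.76; pay $227.19 → $681.57
Week 3: $681.57 +$23.17 interest = $704.74; pay $176.18 → $528.56
Week 4: $528.56 +$17.97 interest = $546.53; pay $136.63 → $409.90
Week 5: $409.90 +$13.93 interest = $423.83; pay $105.95 → $317.88
Week 6: $317.88 +$10.80 interest = $328.68; pay $82.17 → $246.51
Week 7: $246.51 +$8.38 interest = $254.89; pay $63.72 → $191.17
Week 8: $191.17 +$6.49 interest = $197.66; pay $51.00 → $146.66
Week 9: $146.66 +$4.98 interest = $151.64; pay $51.00 → $100.64
Week 10: $100.64 +$3.42 interest = $104.06; pay $51.00 → $53.06
Week 11: $53.06 +$1.80 interest = $54.86; pay $51.00 → $3.86
Week 12: $3.86 +$0.13 interest = $3.99; pay $3.99 → $0.00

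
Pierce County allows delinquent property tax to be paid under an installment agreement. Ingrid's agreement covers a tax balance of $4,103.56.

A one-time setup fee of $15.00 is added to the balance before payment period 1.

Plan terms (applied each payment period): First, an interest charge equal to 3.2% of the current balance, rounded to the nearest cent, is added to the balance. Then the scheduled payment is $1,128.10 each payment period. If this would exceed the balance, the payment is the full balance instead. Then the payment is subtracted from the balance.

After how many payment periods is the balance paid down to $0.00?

4

# | Opening | Interest | Payment | End bal
1 | $4,118.56 | $131.79 | $1,128.10 | $3,122.25
2 | $3,122.25 | $99.91 | $1,128.10 | $2,094.06
3 | $2,094.06 | $67.01 | $1,128.10 | $1,032.97
4 | $1,032.97 | $33.06 | $1,066.03 | $0.00
Balance reaches $0.00 in payment period 4.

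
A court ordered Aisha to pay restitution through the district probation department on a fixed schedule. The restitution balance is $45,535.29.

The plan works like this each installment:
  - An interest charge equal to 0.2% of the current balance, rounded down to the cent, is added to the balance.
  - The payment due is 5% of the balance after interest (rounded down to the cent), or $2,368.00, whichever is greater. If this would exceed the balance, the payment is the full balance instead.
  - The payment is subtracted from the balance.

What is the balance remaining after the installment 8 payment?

# | Opening | Interest | Payment | End bal
1 | $45,535.29 | $91.07 | $2,368.00 | $43,258.36
2 | $43,258.36 | $86.51 | $2,368.00 | $40,976.87
3 | $40,976.87 | $81.95 | $2,368.00 | $38,690.82
4 | $38,690.82 | $77.38 | $2,368.00 | $36,400.20
5 | $36,400.20 | $72.80 | $2,368.00 | $34,105.00
6 | $34,105.00 | $68.21 | $2,368.00 | $31,805.21
7 | $31,805.21 | $63.61 | $2,368.00 | $29,500.82
8 | $29,500.82 | $59.00 | $2,368.00 | $27,191.82

$27,191.82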